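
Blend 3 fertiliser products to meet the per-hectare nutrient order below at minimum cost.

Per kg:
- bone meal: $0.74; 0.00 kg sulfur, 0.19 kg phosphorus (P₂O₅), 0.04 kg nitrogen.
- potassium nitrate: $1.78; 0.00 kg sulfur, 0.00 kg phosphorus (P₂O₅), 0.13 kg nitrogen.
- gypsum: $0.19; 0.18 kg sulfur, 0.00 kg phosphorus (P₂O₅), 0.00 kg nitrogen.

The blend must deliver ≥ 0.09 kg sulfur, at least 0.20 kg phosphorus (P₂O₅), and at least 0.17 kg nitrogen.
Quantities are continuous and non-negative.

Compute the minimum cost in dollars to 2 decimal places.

This is a linear program. Let x1 = kg of bone meal, x2 = kg of potassium nitrate, x3 = kg of gypsum.
Minimise 0.74x1 + 1.78x2 + 0.19x3 with:
  0.18x3 ≥ 0.09   (sulfur)
  0.19x1 ≥ 0.2   (phosphorus (P₂O₅))
  0.04x1 + 0.13x2 ≥ 0.17   (nitrogen)
  x1, x2, x3 ≥ 0.
The optimal mix uses every input. There the sulfur, phosphorus (P₂O₅), nitrogen constraints are tight.
Optimal quantities: bone meal = 1.053 kg, potassium nitrate = 0.9838 kg, gypsum = 0.5 kg.
Cost = 0.74·1.053 + 1.78·0.9838 + 0.19·0.5 = 2.6254.

$2.63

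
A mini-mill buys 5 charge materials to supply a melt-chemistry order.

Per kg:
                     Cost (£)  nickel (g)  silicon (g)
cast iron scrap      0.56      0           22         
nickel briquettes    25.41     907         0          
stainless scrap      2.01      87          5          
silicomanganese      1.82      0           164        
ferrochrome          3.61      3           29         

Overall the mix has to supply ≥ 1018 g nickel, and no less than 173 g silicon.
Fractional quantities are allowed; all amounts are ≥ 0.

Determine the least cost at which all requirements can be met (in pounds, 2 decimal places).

Set it up as a linear program. Let x1 = kg of cast iron scrap, x2 = kg of nickel briquettes, x3 = kg of stainless scrap, x4 = kg of silicomanganese, x5 = kg of ferrochrome.
Minimise 0.56x1 + 25.41x2 + 2.01x3 + 1.82x4 + 3.61x5 s.t.:
  907x2 + 87x3 + 3x5 ≥ 1018   (nickel)
  22x1 + 5x3 + 164x4 + 29x5 ≥ 173   (silicon)
  x1, x2, x3, x4, x5 ≥ 0.
The cheapest feasible vertex uses only stainless scrap, silicomanganese; cast iron scrap, nickel briquettes, ferrochrome are not used. Binding constraints: nickel and silicon.
Solving gives x3 = 11.7, x4 = 0.6981.
Hence cost = 2.01·11.7 + 1.82·0.6981 = £24.7875.

£24.79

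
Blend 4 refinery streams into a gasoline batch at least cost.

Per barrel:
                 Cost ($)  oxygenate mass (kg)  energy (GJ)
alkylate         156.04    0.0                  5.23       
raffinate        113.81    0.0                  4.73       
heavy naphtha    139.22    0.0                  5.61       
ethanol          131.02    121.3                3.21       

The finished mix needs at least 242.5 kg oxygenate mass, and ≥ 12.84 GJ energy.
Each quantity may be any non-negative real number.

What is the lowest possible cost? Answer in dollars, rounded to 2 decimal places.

Let x1 = barrels of alkylate, x2 = barrels of raffinate, x3 = barrels of heavy naphtha, x4 = barrels of ethanol.
Minimise 156.04x1 + 113.81x2 + 139.22x3 + 131.02x4 with:
  121.3x4 ≥ 242.5   (oxygenate mass)
  5.23x1 + 4.73x2 + 5.61x3 + 3.21x4 ≥ 12.84   (energy)
  x1, x2, x3, x4 ≥ 0.
The minimum-cost mix takes nothing from alkylate, heavy naphtha — only raffinate, ethanol. There the oxygenate mass and energy constraints are tight.
That vertex is x2 = 1.35785, x4 = 1.99918.
Hence cost = 113.81·1.35785 + 131.02·1.99918 = $416.4695.

$416.47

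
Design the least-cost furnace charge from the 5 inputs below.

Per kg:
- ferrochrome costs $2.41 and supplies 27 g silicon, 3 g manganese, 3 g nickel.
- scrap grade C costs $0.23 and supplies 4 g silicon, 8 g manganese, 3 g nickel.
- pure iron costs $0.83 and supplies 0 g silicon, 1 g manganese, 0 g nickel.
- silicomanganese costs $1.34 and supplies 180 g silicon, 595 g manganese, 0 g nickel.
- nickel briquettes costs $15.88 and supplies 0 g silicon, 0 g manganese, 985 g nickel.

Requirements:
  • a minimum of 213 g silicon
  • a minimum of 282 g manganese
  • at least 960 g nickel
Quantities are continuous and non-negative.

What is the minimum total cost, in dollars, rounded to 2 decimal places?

$17.06

This is a linear program. Let x1 = kg of ferrochrome, x2 = kg of scrap grade C, x3 = kg of pure iron, x4 = kg of silicomanganese, x5 = kg of nickel briquettes.
Minimize 2.41x1 + 0.23x2 + 0.83x3 + 1.34x4 + 15.88x5 subject to:
  27x1 + 4x2 + 180x4 ≥ 213   (silicon)
  3x1 + 8x2 + 1x3 + 595x4 ≥ 282   (manganese)
  3x1 + 3x2 + 985x5 ≥ 960   (nickel)
  x1, x2, x3, x4, x5 ≥ 0.
At the optimum only silicomanganese, nickel briquettes are positive (ferrochrome, scrap grade C, pure iron = 0). Binding constraints: silicon and nickel.
Solving gives x4 = 1.183, x5 = 0.9746.
Hence cost = 1.34·1.183 + 15.88·0.9746 = $17.0619.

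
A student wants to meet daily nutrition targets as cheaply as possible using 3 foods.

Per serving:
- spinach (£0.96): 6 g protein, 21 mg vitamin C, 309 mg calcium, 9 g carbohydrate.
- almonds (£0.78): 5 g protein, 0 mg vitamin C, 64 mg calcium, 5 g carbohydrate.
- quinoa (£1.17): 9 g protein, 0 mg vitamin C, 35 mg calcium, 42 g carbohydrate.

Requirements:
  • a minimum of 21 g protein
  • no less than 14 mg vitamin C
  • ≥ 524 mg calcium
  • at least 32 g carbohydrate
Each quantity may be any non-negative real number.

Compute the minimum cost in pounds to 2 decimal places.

£3.01

Set it up as a linear program. Let x1 = servings of spinach, x2 = servings of almonds, x3 = servings of quinoa.
min 0.96x1 + 0.78x2 + 1.17x3 with:
  6x1 + 5x2 + 9x3 ≥ 21   (protein)
  21x1 ≥ 14   (vitamin C)
  309x1 + 64x2 + 35x3 ≥ 524   (calcium)
  9x1 + 5x2 + 42x3 ≥ 32   (carbohydrate)
  x1, x2, x3 ≥ 0.
The optimal basis is {spinach, quinoa}; almonds drops out. The protein and calcium requirements are met with equality.
Optimal quantities: spinach = 1.548 servings, quinoa = 1.301 servings.
Total cost: 0.96·1.548 + 1.17·1.301 = 3.0083.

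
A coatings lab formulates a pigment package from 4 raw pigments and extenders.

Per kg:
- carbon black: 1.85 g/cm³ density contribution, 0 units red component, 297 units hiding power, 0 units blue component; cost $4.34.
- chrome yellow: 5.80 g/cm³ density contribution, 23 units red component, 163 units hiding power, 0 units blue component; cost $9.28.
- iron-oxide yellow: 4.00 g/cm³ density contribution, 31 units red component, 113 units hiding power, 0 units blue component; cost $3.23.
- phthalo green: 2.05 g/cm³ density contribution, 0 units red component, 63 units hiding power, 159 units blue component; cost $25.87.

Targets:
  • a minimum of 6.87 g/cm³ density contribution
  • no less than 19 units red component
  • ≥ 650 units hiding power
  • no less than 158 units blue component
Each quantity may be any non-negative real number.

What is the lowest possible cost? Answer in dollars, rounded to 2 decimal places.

Let x1 = kg of carbon black, x2 = kg of chrome yellow, x3 = kg of iron-oxide yellow, x4 = kg of phthalo green.
Minimise 4.34x1 + 9.28x2 + 3.23x3 + 25.87x4 s.t.:
  1.85x1 + 5.8x2 + 4x3 + 2.05x4 ≥ 6.87   (density contribution)
  23x2 + 31x3 ≥ 19   (red component)
  297x1 + 163x2 + 113x3 + 63x4 ≥ 650   (hiding power)
  159x4 ≥ 158   (blue component)
  x1, x2, x3, x4 ≥ 0.
The minimum-cost mix takes nothing from chrome yellow — only carbon black, iron-oxide yellow, phthalo green. The red component, hiding power, blue component requirements are met with equality.
So carbon black = 1.745 kg, iron-oxide yellow = 0.6129 kg, phthalo green = 0.9937 kg.
Hence cost = 4.34·1.745 + 3.23·0.6129 + 25.87·0.9937 = $35.2600.

$35.26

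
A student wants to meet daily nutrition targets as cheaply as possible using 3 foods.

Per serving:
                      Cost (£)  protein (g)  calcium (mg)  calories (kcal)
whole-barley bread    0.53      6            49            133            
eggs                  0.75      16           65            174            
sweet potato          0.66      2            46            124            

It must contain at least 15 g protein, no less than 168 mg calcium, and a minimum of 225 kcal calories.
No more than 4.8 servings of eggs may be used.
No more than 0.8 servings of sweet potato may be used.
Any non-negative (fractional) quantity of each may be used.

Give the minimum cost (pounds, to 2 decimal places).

£1.82

Let x1 = servings of whole-barley bread, x2 = servings of eggs, x3 = servings of sweet potato.
min 0.53x1 + 0.75x2 + 0.66x3 subject to:
  6x1 + 16x2 + 2x3 ≥ 15   (protein)
  49x1 + 65x2 + 46x3 ≥ 168   (calcium)
  133x1 + 174x2 + 124x3 ≥ 225   (calories)
  x2 ≤ 4.8
  x3 ≤ 0.8
  x1, x2, x3 ≥ 0.
The cheapest feasible vertex uses only whole-barley bread; eggs, sweet potato are not used. There the calcium constraint is tight.
That vertex is x1 = 3.429.
Objective = 0.53·3.429 = 1.8174.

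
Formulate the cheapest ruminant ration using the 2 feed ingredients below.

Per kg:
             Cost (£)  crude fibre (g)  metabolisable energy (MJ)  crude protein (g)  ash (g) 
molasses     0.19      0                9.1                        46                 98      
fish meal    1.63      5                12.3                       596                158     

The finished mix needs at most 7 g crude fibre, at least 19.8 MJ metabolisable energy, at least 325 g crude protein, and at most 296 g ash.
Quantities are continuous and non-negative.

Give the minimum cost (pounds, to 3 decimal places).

£0.992

Let x1 = kg of molasses, x2 = kg of fish meal.
Minimize 0.19x1 + 1.63x2 subject to:
  5x2 ≤ 7   (crude fibre)
  9.1x1 + 12.3x2 ≥ 19.8   (metabolisable energy)
  46x1 + 596x2 ≥ 325   (crude protein)
  98x1 + 158x2 ≤ 296   (ash)
  x1, x2 ≥ 0.
Both inputs are positive at the optimum. Binding constraints: metabolisable energy and crude protein.
Solving gives x1 = 1.606, x2 = 0.4213.
Objective = 0.19·1.606 + 1.63·0.4213 = 0.99186.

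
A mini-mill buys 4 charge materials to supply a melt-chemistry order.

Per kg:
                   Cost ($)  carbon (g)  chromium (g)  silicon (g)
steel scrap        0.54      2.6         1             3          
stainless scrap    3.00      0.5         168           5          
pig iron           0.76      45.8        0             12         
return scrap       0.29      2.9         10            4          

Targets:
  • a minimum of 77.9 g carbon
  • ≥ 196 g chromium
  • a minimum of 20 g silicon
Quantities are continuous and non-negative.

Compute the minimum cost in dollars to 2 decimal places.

$4.78

Let x1 = kg of steel scrap, x2 = kg of stainless scrap, x3 = kg of pig iron, x4 = kg of return scrap.
Minimize 0.54x1 + 3x2 + 0.76x3 + 0.29x4 s.t.:
  2.6x1 + 0.5x2 + 45.8x3 + 2.9x4 ≥ 77.9   (carbon)
  1x1 + 168x2 + 10x4 ≥ 196   (chromium)
  3x1 + 5x2 + 12x3 + 4x4 ≥ 20   (silicon)
  x1, x2, x3, x4 ≥ 0.
The optimal basis is {stainless scrap, pig iron}; steel scrap, return scrap drop out. There the carbon and chromium constraints are tight.
So stainless scrap = 1.167 kg, pig iron = 1.688 kg.
Cost = 3·1.167 + 0.76·1.688 = 4.7839.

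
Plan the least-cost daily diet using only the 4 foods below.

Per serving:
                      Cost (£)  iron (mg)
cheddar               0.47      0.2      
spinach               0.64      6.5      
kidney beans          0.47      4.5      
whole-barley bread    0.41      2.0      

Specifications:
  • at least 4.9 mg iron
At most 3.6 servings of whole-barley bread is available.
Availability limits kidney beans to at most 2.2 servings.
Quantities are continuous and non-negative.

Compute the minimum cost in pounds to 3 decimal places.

This is a linear program. Let x1 = servings of cheddar, x2 = servings of spinach, x3 = servings of kidney beans, x4 = servings of whole-barley bread.
min 0.47x1 + 0.64x2 + 0.47x3 + 0.41x4 s.t.:
  0.2x1 + 6.5x2 + 4.5x3 + 2x4 ≥ 4.9   (iron)
  x4 ≤ 3.6
  x3 ≤ 2.2
  x1, x2, x3, x4 ≥ 0.
The optimal basis is {spinach}; cheddar, kidney beans, whole-barley bread drop out. There the iron constraint is tight.
So spinach = 0.7538 servings.
Cost = 0.64·0.7538 = 0.48243.

£0.482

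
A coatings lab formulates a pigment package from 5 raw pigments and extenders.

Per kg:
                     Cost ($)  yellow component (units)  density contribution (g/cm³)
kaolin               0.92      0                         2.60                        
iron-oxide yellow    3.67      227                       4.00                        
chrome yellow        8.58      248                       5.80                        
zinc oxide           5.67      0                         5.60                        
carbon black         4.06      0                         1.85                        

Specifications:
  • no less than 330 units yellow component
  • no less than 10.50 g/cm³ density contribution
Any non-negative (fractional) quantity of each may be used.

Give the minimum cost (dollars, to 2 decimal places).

Let x1 = kg of kaolin, x2 = kg of iron-oxide yellow, x3 = kg of chrome yellow, x4 = kg of zinc oxide, x5 = kg of carbon black.
min 0.92x1 + 3.67x2 + 8.58x3 + 5.67x4 + 4.06x5 s.t.:
  227x2 + 248x3 ≥ 330   (yellow component)
  2.6x1 + 4x2 + 5.8x3 + 5.6x4 + 1.85x5 ≥ 10.5   (density contribution)
  x1, x2, x3, x4, x5 ≥ 0.
At the optimum only kaolin, iron-oxide yellow are positive (chrome yellow, zinc oxide, carbon black = 0). Binding constraints: yellow component and density contribution.
That vertex is x1 = 1.802, x2 = 1.454.
Total cost: 0.92·1.802 + 3.67·1.454 = 6.9940.

$6.99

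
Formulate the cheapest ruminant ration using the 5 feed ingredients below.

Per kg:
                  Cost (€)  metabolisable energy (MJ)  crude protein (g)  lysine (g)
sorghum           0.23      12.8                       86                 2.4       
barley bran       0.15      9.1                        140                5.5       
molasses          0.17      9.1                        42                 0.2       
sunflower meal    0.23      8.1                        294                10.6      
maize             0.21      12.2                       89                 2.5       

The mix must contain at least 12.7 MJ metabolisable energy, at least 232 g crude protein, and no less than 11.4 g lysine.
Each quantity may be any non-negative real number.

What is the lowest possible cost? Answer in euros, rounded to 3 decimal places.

This is a linear program. Let x1 = kg of sorghum, x2 = kg of barley bran, x3 = kg of molasses, x4 = kg of sunflower meal, x5 = kg of maize.
Minimize 0.23x1 + 0.15x2 + 0.17x3 + 0.23x4 + 0.21x5 s.t.:
  12.8x1 + 9.1x2 + 9.1x3 + 8.1x4 + 12.2x5 ≥ 12.7   (metabolisable energy)
  86x1 + 140x2 + 42x3 + 294x4 + 89x5 ≥ 232   (crude protein)
  2.4x1 + 5.5x2 + 0.2x3 + 10.6x4 + 2.5x5 ≥ 11.4   (lysine)
  x1, x2, x3, x4, x5 ≥ 0.
At the optimum only barley bran, sunflower meal are positive (sorghum, molasses, maize = 0). The metabolisable energy and lysine requirements are met with equality.
Solving gives x2 = 0.8145, x4 = 0.6529.
Total cost: 0.15·0.8145 + 0.23·0.6529 = 0.27234.

€0.272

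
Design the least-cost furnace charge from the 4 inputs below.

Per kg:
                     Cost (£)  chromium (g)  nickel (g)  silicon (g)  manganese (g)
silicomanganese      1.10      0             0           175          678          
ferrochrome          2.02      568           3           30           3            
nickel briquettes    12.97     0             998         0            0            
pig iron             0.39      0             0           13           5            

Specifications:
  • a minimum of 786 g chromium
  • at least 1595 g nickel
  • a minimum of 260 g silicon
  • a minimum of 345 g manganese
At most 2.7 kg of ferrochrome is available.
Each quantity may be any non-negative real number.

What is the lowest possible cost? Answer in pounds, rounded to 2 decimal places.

Let x1 = kg of silicomanganese, x2 = kg of ferrochrome, x3 = kg of nickel briquettes, x4 = kg of pig iron.
min 1.1x1 + 2.02x2 + 12.97x3 + 0.39x4 s.t.:
  568x2 ≥ 786   (chromium)
  3x2 + 998x3 ≥ 1595   (nickel)
  175x1 + 30x2 + 13x4 ≥ 260   (silicon)
  678x1 + 3x2 + 5x4 ≥ 345   (manganese)
  x2 ≤ 2.7
  x1, x2, x3, x4 ≥ 0.
The cheapest feasible vertex uses only silicomanganese, ferrochrome, nickel briquettes; pig iron is not used. Binding constraints: chromium, nickel, silicon.
So silicomanganese = 1.248 kg, ferrochrome = 1.384 kg, nickel briquettes = 1.594 kg.
Total cost: 1.1·1.248 + 2.02·1.384 + 12.97·1.594 = 24.8427.

£24.84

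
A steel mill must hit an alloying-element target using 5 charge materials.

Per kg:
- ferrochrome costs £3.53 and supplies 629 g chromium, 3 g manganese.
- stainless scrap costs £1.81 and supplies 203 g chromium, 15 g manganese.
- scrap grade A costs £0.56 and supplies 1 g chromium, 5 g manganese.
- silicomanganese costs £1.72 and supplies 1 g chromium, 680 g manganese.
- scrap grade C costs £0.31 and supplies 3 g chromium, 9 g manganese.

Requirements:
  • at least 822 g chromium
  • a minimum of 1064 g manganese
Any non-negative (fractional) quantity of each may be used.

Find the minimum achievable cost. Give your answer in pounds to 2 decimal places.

£7.29

This is a linear program. Let x1 = kg of ferrochrome, x2 = kg of stainless scrap, x3 = kg of scrap grade A, x4 = kg of silicomanganese, x5 = kg of scrap grade C.
Minimize 3.53x1 + 1.81x2 + 0.56x3 + 1.72x4 + 0.31x5 s.t.:
  629x1 + 203x2 + 1x3 + 1x4 + 3x5 ≥ 822   (chromium)
  3x1 + 15x2 + 5x3 + 680x4 + 9x5 ≥ 1064   (manganese)
  x1, x2, x3, x4, x5 ≥ 0.
The minimum-cost mix takes nothing from stainless scrap, scrap grade A, scrap grade C — only ferrochrome, silicomanganese. There the chromium and manganese constraints are tight.
So ferrochrome = 1.3044 kg, silicomanganese = 1.559 kg.
Hence cost = 3.53·1.3044 + 1.72·1.559 = £7.2860.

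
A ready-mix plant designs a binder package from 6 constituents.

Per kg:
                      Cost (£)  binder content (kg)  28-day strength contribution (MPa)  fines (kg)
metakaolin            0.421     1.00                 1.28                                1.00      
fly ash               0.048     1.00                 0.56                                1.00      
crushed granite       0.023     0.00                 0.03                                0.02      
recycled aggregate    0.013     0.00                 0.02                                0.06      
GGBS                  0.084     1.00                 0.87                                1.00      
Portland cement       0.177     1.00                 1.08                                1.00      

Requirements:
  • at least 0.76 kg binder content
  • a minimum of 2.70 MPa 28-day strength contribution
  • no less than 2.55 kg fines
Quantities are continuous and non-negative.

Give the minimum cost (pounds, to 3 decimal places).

This is a linear program. Let x1 = kg of metakaolin, x2 = kg of fly ash, x3 = kg of crushed granite, x4 = kg of recycled aggregate, x5 = kg of GGBS, x6 = kg of Portland cement.
Minimize 0.421x1 + 0.048x2 + 0.023x3 + 0.013x4 + 0.084x5 + 0.177x6 with:
  1x1 + 1x2 + 1x5 + 1x6 ≥ 0.76   (binder content)
  1.28x1 + 0.56x2 + 0.03x3 + 0.02x4 + 0.87x5 + 1.08x6 ≥ 2.7   (28-day strength contribution)
  1x1 + 1x2 + 0.02x3 + 0.06x4 + 1x5 + 1x6 ≥ 2.55   (fines)
  x1, x2, x3, x4, x5, x6 ≥ 0.
At the optimum only fly ash is positive (metakaolin, crushed granite, recycled aggregate, GGBS, Portland cement = 0). Binding constraint: 28-day strength contribution.
Solving gives x2 = 4.821.
Objective = 0.048·4.821 = 0.23141.

£0.231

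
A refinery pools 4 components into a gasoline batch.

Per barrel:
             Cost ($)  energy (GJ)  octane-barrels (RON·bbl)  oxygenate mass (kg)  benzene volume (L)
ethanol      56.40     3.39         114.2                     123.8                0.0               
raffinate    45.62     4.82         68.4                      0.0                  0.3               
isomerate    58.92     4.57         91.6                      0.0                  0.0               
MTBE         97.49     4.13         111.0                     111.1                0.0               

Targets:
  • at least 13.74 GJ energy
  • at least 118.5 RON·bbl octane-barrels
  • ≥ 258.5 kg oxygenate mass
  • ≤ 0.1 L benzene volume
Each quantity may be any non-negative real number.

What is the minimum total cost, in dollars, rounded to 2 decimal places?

$198.14

Set it up as a linear program. Let x1 = barrels of ethanol, x2 = barrels of raffinate, x3 = barrels of isomerate, x4 = barrels of MTBE.
Minimise 56.4x1 + 45.62x2 + 58.92x3 + 97.49x4 subject to:
  3.39x1 + 4.82x2 + 4.57x3 + 4.13x4 ≥ 13.74   (energy)
  114.2x1 + 68.4x2 + 91.6x3 + 111x4 ≥ 118.5   (octane-barrels)
  123.8x1 + 111.1x4 ≥ 258.5   (oxygenate mass)
  0.3x2 ≤ 0.1   (benzene volume)
  x1, x2, x3, x4 ≥ 0.
The minimum-cost mix takes nothing from MTBE — only ethanol, raffinate, isomerate. The energy, oxygenate mass, benzene volume requirements are met with equality.
Solving gives x1 = 2.088, x2 = 0.33333, x3 = 1.1061.
Hence cost = 56.4·2.088 + 45.62·0.33333 + 58.92·1.1061 = $198.1411.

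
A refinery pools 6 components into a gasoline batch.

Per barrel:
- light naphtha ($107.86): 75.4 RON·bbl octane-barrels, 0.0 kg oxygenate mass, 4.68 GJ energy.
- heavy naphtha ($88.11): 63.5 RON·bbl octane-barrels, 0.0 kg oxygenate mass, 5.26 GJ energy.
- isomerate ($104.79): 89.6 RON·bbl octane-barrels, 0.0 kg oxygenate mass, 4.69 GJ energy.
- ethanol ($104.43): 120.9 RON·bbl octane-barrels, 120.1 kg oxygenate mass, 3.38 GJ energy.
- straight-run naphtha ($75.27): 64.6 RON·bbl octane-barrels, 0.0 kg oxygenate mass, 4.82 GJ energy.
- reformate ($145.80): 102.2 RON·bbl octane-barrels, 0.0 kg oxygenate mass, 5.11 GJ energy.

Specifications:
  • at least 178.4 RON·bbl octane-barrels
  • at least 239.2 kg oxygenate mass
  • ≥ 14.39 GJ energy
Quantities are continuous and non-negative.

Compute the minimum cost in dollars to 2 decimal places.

Treat it as an LP. Let x1 = barrels of light naphtha, x2 = barrels of heavy naphtha, x3 = barrels of isomerate, x4 = barrels of ethanol, x5 = barrels of straight-run naphtha, x6 = barrels of reformate.
Minimize 107.86x1 + 88.11x2 + 104.79x3 + 104.43x4 + 75.27x5 + 145.8x6 s.t.:
  75.4x1 + 63.5x2 + 89.6x3 + 120.9x4 + 64.6x5 + 102.2x6 ≥ 178.4   (octane-barrels)
  120.1x4 ≥ 239.2   (oxygenate mass)
  4.68x1 + 5.26x2 + 4.69x3 + 3.38x4 + 4.82x5 + 5.11x6 ≥ 14.39   (energy)
  x1, x2, x3, x4, x5, x6 ≥ 0.
At the optimum only ethanol, straight-run naphtha are positive (light naphtha, heavy naphtha, isomerate, reformate = 0). Binding constraints: oxygenate mass and energy.
That vertex is x4 = 1.9917, x5 = 1.5888.
Objective = 104.43·1.9917 + 75.27·1.5888 = 327.5822.

$327.58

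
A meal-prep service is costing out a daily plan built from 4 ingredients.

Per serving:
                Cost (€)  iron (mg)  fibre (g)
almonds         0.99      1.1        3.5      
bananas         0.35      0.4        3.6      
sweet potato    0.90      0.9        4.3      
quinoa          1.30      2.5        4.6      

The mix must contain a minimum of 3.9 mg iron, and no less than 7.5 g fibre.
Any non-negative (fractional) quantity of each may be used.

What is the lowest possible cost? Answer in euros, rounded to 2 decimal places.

€2.04

This is a linear program. Let x1 = servings of almonds, x2 = servings of bananas, x3 = servings of sweet potato, x4 = servings of quinoa.
Minimize 0.99x1 + 0.35x2 + 0.9x3 + 1.3x4 subject to:
  1.1x1 + 0.4x2 + 0.9x3 + 2.5x4 ≥ 3.9   (iron)
  3.5x1 + 3.6x2 + 4.3x3 + 4.6x4 ≥ 7.5   (fibre)
  x1, x2, x3, x4 ≥ 0.
The minimum-cost mix takes nothing from almonds, sweet potato — only bananas, quinoa. There the iron and fibre constraints are tight.
Optimal quantities: bananas = 0.1131 servings, quinoa = 1.542 servings.
Cost = 0.35·0.1131 + 1.3·1.542 = 2.0442.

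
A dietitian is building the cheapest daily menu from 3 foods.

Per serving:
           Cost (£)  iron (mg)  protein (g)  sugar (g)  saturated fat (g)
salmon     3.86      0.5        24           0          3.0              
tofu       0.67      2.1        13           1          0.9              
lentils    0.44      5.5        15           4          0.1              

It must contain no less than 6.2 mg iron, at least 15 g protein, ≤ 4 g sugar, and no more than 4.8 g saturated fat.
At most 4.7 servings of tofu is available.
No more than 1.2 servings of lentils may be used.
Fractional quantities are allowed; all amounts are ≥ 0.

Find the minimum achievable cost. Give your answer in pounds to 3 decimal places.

Let x1 = servings of salmon, x2 = servings of tofu, x3 = servings of lentils.
Minimize 3.86x1 + 0.67x2 + 0.44x3 s.t.:
  0.5x1 + 2.1x2 + 5.5x3 ≥ 6.2   (iron)
  24x1 + 13x2 + 15x3 ≥ 15   (protein)
  1x2 + 4x3 ≤ 4   (sugar)
  3x1 + 0.9x2 + 0.1x3 ≤ 4.8   (saturated fat)
  x2 ≤ 4.7
  x3 ≤ 1.2
  x1, x2, x3 ≥ 0.
The minimum-cost mix takes nothing from salmon — only tofu, lentils. Binding constraints: iron and sugar.
Optimal quantities: tofu = 0.9655 servings, lentils = 0.7586 servings.
Cost = 0.67·0.9655 + 0.44·0.7586 = 0.98067.

£0.981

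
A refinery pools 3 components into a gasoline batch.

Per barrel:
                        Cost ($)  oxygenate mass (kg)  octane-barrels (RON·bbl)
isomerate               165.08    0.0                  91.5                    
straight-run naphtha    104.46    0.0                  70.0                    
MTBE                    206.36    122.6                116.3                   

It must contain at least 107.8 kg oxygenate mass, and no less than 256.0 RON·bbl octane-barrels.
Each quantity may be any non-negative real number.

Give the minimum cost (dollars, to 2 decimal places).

$410.87

Let x1 = barrels of isomerate, x2 = barrels of straight-run naphtha, x3 = barrels of MTBE.
min 165.08x1 + 104.46x2 + 206.36x3 subject to:
  122.6x3 ≥ 107.8   (oxygenate mass)
  91.5x1 + 70x2 + 116.3x3 ≥ 256   (octane-barrels)
  x1, x2, x3 ≥ 0.
At the optimum only straight-run naphtha, MTBE are positive (isomerate = 0). There the oxygenate mass and octane-barrels constraints are tight.
Solving gives x2 = 2.1963, x3 = 0.87928.
Total cost: 104.46·2.1963 + 206.36·0.87928 = 410.8737.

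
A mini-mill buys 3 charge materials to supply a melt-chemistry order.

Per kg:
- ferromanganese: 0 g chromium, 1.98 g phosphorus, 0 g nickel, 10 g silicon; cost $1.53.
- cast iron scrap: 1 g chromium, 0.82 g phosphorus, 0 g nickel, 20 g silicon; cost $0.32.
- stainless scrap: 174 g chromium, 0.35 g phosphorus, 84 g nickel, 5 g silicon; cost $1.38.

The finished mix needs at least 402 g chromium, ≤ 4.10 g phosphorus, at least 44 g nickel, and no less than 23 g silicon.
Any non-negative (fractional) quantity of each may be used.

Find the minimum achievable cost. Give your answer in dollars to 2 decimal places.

This is a linear program. Let x1 = kg of ferromanganese, x2 = kg of cast iron scrap, x3 = kg of stainless scrap.
min 1.53x1 + 0.32x2 + 1.38x3 with:
  1x2 + 174x3 ≥ 402   (chromium)
  1.98x1 + 0.82x2 + 0.35x3 ≤ 4.1   (phosphorus)
  84x3 ≥ 44   (nickel)
  10x1 + 20x2 + 5x3 ≥ 23   (silicon)
  x1, x2, x3 ≥ 0.
The optimal basis is {cast iron scrap, stainless scrap}; ferromanganese drops out. There the chromium and silicon constraints are tight.
Optimal quantities: cast iron scrap = 0.5732 kg, stainless scrap = 2.307 kg.
Hence cost = 0.32·0.5732 + 1.38·2.307 = $3.3671.

$3.37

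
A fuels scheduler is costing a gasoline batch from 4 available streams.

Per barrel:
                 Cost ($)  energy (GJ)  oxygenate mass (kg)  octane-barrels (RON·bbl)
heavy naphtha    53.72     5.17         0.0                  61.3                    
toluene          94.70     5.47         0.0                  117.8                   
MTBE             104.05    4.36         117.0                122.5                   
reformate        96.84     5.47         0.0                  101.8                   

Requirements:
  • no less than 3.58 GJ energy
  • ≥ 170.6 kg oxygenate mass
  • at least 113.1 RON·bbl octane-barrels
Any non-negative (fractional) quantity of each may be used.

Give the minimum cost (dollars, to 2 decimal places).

This is a linear program. Let x1 = barrels of heavy naphtha, x2 = barrels of toluene, x3 = barrels of MTBE, x4 = barrels of reformate.
Minimise 53.72x1 + 94.7x2 + 104.05x3 + 96.84x4 s.t.:
  5.17x1 + 5.47x2 + 4.36x3 + 5.47x4 ≥ 3.58   (energy)
  117x3 ≥ 170.6   (oxygenate mass)
  61.3x1 + 117.8x2 + 122.5x3 + 101.8x4 ≥ 113.1   (octane-barrels)
  x1, x2, x3, x4 ≥ 0.
The optimal basis is {MTBE}; heavy naphtha, toluene, reformate drop out. Binding constraint: oxygenate mass.
So MTBE = 1.4581 barrels.
Hence cost = 104.05·1.4581 = $151.7153.

$151.72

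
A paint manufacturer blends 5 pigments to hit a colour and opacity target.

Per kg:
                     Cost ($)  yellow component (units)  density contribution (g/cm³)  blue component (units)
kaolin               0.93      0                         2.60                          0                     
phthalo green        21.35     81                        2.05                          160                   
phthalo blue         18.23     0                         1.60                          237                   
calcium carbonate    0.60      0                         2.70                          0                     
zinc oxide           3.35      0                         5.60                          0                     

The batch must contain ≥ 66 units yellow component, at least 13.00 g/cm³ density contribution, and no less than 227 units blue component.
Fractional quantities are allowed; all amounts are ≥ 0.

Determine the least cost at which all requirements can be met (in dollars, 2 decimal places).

Let x1 = kg of kaolin, x2 = kg of phthalo green, x3 = kg of phthalo blue, x4 = kg of calcium carbonate, x5 = kg of zinc oxide.
Minimize 0.93x1 + 21.35x2 + 18.23x3 + 0.6x4 + 3.35x5 with:
  81x2 ≥ 66   (yellow component)
  2.6x1 + 2.05x2 + 1.6x3 + 2.7x4 + 5.6x5 ≥ 13   (density contribution)
  160x2 + 237x3 ≥ 227   (blue component)
  x1, x2, x3, x4, x5 ≥ 0.
The minimum-cost mix takes nothing from kaolin, zinc oxide — only phthalo green, phthalo blue, calcium carbonate. The yellow component, density contribution, blue component requirements are met with equality.
Solving gives x2 = 0.8148, x3 = 0.4077, x4 = 3.955.
Hence cost = 21.35·0.8148 + 18.23·0.4077 + 0.6·3.955 = $27.2014.

$27.20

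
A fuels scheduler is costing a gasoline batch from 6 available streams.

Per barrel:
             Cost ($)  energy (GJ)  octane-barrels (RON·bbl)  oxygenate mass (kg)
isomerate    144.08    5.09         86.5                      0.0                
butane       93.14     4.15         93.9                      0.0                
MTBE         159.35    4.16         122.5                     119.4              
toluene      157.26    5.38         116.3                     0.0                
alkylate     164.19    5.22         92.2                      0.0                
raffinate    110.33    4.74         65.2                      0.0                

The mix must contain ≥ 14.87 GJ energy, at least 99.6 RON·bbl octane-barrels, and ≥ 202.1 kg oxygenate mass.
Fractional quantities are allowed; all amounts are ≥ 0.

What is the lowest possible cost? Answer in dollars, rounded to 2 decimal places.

This is a linear program. Let x1 = barrels of isomerate, x2 = barrels of butane, x3 = barrels of MTBE, x4 = barrels of toluene, x5 = barrels of alkylate, x6 = barrels of raffinate.
Minimize 144.08x1 + 93.14x2 + 159.35x3 + 157.26x4 + 164.19x5 + 110.33x6 with:
  5.09x1 + 4.15x2 + 4.16x3 + 5.38x4 + 5.22x5 + 4.74x6 ≥ 14.87   (energy)
  86.5x1 + 93.9x2 + 122.5x3 + 116.3x4 + 92.2x5 + 65.2x6 ≥ 99.6   (octane-barrels)
  119.4x3 ≥ 202.1   (oxygenate mass)
  x1, x2, x3, x4, x5, x6 ≥ 0.
The cheapest feasible vertex uses only butane, MTBE; isomerate, toluene, alkylate, raffinate are not used. There the energy and oxygenate mass constraints are tight.
Optimal quantities: butane = 1.8864 barrels, MTBE = 1.6926 barrels.
Objective = 93.14·1.8864 + 159.35·1.6926 = 445.4151.

$445.42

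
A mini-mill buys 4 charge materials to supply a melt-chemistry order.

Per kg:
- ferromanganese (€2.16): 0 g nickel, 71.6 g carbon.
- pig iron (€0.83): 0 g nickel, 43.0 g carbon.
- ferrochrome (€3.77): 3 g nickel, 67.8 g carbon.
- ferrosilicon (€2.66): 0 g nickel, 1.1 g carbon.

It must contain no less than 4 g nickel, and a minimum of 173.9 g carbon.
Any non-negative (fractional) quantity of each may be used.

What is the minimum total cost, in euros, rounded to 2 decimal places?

€6.64

Treat it as an LP. Let x1 = kg of ferromanganese, x2 = kg of pig iron, x3 = kg of ferrochrome, x4 = kg of ferrosilicon.
Minimise 2.16x1 + 0.83x2 + 3.77x3 + 2.66x4 subject to:
  3x3 ≥ 4   (nickel)
  71.6x1 + 43x2 + 67.8x3 + 1.1x4 ≥ 173.9   (carbon)
  x1, x2, x3, x4 ≥ 0.
The optimal basis is {pig iron, ferrochrome}; ferromanganese, ferrosilicon drop out. Binding constraints: nickel and carbon.
That vertex is x2 = 1.942, x3 = 1.333.
Objective = 0.83·1.942 + 3.77·1.333 = 6.6373.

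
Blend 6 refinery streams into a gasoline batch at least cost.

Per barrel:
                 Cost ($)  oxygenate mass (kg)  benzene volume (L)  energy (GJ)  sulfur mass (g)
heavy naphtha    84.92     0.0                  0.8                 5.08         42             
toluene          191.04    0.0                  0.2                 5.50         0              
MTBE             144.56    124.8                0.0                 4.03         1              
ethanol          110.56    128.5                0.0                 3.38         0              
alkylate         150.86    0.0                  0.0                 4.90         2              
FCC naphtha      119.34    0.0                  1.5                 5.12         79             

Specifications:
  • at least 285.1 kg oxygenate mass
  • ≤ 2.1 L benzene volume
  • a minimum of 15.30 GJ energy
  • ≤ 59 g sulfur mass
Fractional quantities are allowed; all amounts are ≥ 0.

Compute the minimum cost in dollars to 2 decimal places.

$385.54

Let x1 = barrels of heavy naphtha, x2 = barrels of toluene, x3 = barrels of MTBE, x4 = barrels of ethanol, x5 = barrels of alkylate, x6 = barrels of FCC naphtha.
Minimize 84.92x1 + 191.04x2 + 144.56x3 + 110.56x4 + 150.86x5 + 119.34x6 s.t.:
  124.8x3 + 128.5x4 ≥ 285.1   (oxygenate mass)
  0.8x1 + 0.2x2 + 1.5x6 ≤ 2.1   (benzene volume)
  5.08x1 + 5.5x2 + 4.03x3 + 3.38x4 + 4.9x5 + 5.12x6 ≥ 15.3   (energy)
  42x1 + 1x3 + 2x5 + 79x6 ≤ 59   (sulfur mass)
  x1, x2, x3, x4, x5, x6 ≥ 0.
At the optimum only heavy naphtha, ethanol, alkylate are positive (toluene, MTBE, FCC naphtha = 0). The oxygenate mass, energy, sulfur mass requirements are met with equality.
Optimal quantities: heavy naphtha = 1.398 barrels, ethanol = 2.2187 barrels, alkylate = 0.14269 barrels.
Total cost: 84.92·1.398 + 110.56·2.2187 + 150.86·0.14269 = 385.5438.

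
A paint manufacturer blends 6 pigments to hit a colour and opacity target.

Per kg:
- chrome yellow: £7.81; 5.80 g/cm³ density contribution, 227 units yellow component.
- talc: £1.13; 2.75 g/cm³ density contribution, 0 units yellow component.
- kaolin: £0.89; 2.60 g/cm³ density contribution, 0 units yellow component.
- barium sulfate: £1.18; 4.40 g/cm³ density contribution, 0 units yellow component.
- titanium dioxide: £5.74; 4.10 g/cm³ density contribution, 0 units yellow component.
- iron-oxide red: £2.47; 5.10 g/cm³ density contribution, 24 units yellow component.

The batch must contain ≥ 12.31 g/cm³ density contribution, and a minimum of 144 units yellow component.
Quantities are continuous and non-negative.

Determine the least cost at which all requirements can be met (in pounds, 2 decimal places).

Let x1 = kg of chrome yellow, x2 = kg of talc, x3 = kg of kaolin, x4 = kg of barium sulfate, x5 = kg of titanium dioxide, x6 = kg of iron-oxide red.
Minimise 7.81x1 + 1.13x2 + 0.89x3 + 1.18x4 + 5.74x5 + 2.47x6 subject to:
  5.8x1 + 2.75x2 + 2.6x3 + 4.4x4 + 4.1x5 + 5.1x6 ≥ 12.31   (density contribution)
  227x1 + 24x6 ≥ 144   (yellow component)
  x1, x2, x3, x4, x5, x6 ≥ 0.
The minimum-cost mix takes nothing from talc, kaolin, titanium dioxide, iron-oxide red — only chrome yellow, barium sulfate. The density contribution and yellow component requirements are met with equality.
So chrome yellow = 0.6344 kg, barium sulfate = 1.962 kg.
Cost = 7.81·0.6344 + 1.18·1.962 = 7.2698.

£7.27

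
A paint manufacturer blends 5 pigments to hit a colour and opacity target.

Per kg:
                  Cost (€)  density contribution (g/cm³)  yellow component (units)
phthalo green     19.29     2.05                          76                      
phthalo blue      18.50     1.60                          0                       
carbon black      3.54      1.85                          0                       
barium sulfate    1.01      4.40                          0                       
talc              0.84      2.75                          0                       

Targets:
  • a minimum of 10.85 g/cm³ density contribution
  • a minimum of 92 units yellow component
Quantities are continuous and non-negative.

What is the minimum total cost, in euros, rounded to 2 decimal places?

€25.27

This is a linear program. Let x1 = kg of phthalo green, x2 = kg of phthalo blue, x3 = kg of carbon black, x4 = kg of barium sulfate, x5 = kg of talc.
Minimise 19.29x1 + 18.5x2 + 3.54x3 + 1.01x4 + 0.84x5 with:
  2.05x1 + 1.6x2 + 1.85x3 + 4.4x4 + 2.75x5 ≥ 10.85   (density contribution)
  76x1 ≥ 92   (yellow component)
  x1, x2, x3, x4, x5 ≥ 0.
The cheapest feasible vertex uses only phthalo green, barium sulfate; phthalo blue, carbon black, talc are not used. The density contribution and yellow component requirements are met with equality.
Solving gives x1 = 1.2105, x4 = 1.9019.
Objective = 19.29·1.2105 + 1.01·1.9019 = 25.2715.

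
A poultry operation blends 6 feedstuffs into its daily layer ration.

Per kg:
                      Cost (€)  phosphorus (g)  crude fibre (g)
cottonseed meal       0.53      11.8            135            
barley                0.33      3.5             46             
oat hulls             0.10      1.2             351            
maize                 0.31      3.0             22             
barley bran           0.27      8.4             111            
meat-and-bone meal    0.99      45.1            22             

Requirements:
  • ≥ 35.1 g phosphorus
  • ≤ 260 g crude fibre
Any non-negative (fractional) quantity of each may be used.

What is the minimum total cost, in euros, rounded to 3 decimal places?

€0.770

Set it up as a linear program. Let x1 = kg of cottonseed meal, x2 = kg of barley, x3 = kg of oat hulls, x4 = kg of maize, x5 = kg of barley bran, x6 = kg of meat-and-bone meal.
min 0.53x1 + 0.33x2 + 0.1x3 + 0.31x4 + 0.27x5 + 0.99x6 with:
  11.8x1 + 3.5x2 + 1.2x3 + 3x4 + 8.4x5 + 45.1x6 ≥ 35.1   (phosphorus)
  135x1 + 46x2 + 351x3 + 22x4 + 111x5 + 22x6 ≤ 260   (crude fibre)
  x1, x2, x3, x4, x5, x6 ≥ 0.
The optimal basis is {meat-and-bone meal}; cottonseed meal, barley, oat hulls, maize, barley bran drop out. Binding constraint: phosphorus.
Solving gives x6 = 0.77827.
Cost = 0.99·0.77827 = 0.77049.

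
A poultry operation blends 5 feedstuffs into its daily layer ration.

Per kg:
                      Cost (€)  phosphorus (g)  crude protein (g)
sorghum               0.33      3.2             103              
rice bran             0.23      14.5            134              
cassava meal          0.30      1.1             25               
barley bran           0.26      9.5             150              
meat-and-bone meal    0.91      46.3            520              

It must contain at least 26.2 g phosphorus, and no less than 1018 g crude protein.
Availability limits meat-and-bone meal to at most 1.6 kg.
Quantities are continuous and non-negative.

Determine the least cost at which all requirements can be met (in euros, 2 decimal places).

€1.75

Set it up as a linear program. Let x1 = kg of sorghum, x2 = kg of rice bran, x3 = kg of cassava meal, x4 = kg of barley bran, x5 = kg of meat-and-bone meal.
Minimise 0.33x1 + 0.23x2 + 0.3x3 + 0.26x4 + 0.91x5 subject to:
  3.2x1 + 14.5x2 + 1.1x3 + 9.5x4 + 46.3x5 ≥ 26.2   (phosphorus)
  103x1 + 134x2 + 25x3 + 150x4 + 520x5 ≥ 1018   (crude protein)
  x5 ≤ 1.6
  x1, x2, x3, x4, x5 ≥ 0.
At the optimum only rice bran is positive (sorghum, cassava meal, barley bran, meat-and-bone meal = 0). Binding constraint: crude protein.
Solving gives x2 = 7.597.
Total cost: 0.23·7.597 = 1.7473.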